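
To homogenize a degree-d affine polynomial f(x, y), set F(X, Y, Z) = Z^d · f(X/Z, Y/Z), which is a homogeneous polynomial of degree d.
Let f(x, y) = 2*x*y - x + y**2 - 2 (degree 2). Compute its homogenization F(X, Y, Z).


F(X, Y, Z) = 2*X*Y - X*Z + Y**2 - 2*Z**2

deg(f) = 2.
Substitute x = X/Z, y = Y/Z into f, then multiply by Z^2.
  monomial 2·x^1·y^1 ↦ 2·X^1·Y^1·Z^0.
  monomial -1·x^1·y^0 ↦ -1·X^1·Y^0·Z^1.
  monomial 1·x^0·y^2 ↦ 1·X^0·Y^2·Z^0.
  monomial -2·x^0·y^0 ↦ -2·X^0·Y^0·Z^2.
Collecting: F(X, Y, Z) = 2*X*Y - X*Z + Y**2 - 2*Z**2.


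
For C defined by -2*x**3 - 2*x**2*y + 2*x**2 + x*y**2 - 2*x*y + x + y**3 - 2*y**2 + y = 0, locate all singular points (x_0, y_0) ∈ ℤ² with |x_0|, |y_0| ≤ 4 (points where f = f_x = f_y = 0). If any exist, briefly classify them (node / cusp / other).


Singular points: {(0, 1)}; classification: cusp.

Compute partial derivatives:
  f_x = -6*x**2 - 4*x*y + 4*x + y**2 - 2*y + 1.
  f_y = -2*x**2 + 2*x*y - 2*x + 3*y**2 - 4*y + 1.
Scan x_0 ∈ {−4, ..., 4}. For each x_0, f_y(x_0, y) is a polynomial in y; find its integer roots y ∈ {−4, ..., 4}, then test f_x and f at those candidates.
  x = -4: f_y(-4, y) = 3*y**2 - 12*y - 23; no integer root y with |y| ≤ 4.
  x = -3: f_y(-3, y) = 3*y**2 - 10*y - 11; no integer root y with |y| ≤ 4.
  x = -2: f_y(-2, y) = 3*y**2 - 8*y - 3; vanishes at y ∈ {3}. (-2, 3): f_x = -4 ≠ 0.
  x = -1: f_y(-1, y) = 3*y**2 - 6*y + 1; no integer root y with |y| ≤ 4.
  x = 0: f_y(0, y) = 3*y**2 - 4*y + 1; vanishes at y ∈ {1}. (0, 1): f_x = 0, f = 0 — SINGULAR.
  x = 1: f_y(1, y) = 3*y**2 - 2*y - 3; no integer root y with |y| ≤ 4.
  x = 2: f_y(2, y) = 3*y**2 - 11; no integer root y with |y| ≤ 4.
  x = 3: f_y(3, y) = 3*y**2 + 2*y - 23; no integer root y with |y| ≤ 4.
  x = 4: f_y(4, y) = 3*y**2 + 4*y - 39; vanishes at y ∈ {3}. (4, 3): f_x = -124 ≠ 0.
Only singular point on the grid: (0, 1).
Classify: substitute x = 0 + u, y = 1 + v and expand: f = -2*u**3 - 2*u**2*v + u*v**2 + v**3 + v**2.
No constant or linear terms (consistent with a singular point). Quadratic part: v**2. Cubic part: -2*u**3 - 2*u**2*v + u*v**2 + v**3.
The quadratic part v**2 is a perfect square, so there is a single (double) tangent line v = 0, i.e. y = 1. Restricting the cubic part to that line (v = 0) leaves -2*u**3 ≠ 0, so f is not divisible by v and the branch is v² ≈ 2*u**3 to lowest order — this is a cusp.
Classification: cusp.


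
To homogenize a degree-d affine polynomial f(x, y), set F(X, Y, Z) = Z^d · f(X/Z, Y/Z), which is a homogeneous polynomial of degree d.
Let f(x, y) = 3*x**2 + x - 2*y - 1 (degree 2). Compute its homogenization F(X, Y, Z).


F(X, Y, Z) = 3*X**2 + X*Z - 2*Y*Z - Z**2

deg(f) = 2.
Substitute x = X/Z, y = Y/Z into f, then multiply by Z^2.
  monomial 3·x^2·y^0 ↦ 3·X^2·Y^0·Z^0.
  monomial 1·x^1·y^0 ↦ 1·X^1·Y^0·Z^1.
  monomial -2·x^0·y^1 ↦ -2·X^0·Y^1·Z^1.
  monomial -1·x^0·y^0 ↦ -1·X^0·Y^0·Z^2.
Collecting: F(X, Y, Z) = 3*X**2 + X*Z - 2*Y*Z - Z**2.


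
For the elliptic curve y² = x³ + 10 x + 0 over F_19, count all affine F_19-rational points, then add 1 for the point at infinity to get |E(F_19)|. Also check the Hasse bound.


Affine points = {(0, 0), (1, 7), (1, 12), (2, 3), (2, 16), (3, 0), (4, 3), (4, 16), (5, 2), (5, 17), (10, 6), (10, 13), (11, 4), (11, 15), (12, 9), (12, 10), (13, 3), (13, 16), (16, 0)}; affine count = 19; |E(F_19)| = 20.

Discriminant check: Δ ∝ 4a³ + 27b² = 4·10³ + 27·0² = 4·1000 + 27·0 ≡ 10 (mod 19). Nonzero ⇒ E is nonsingular.
For each x ∈ F_19, compute rhs = x³ + 10·x + 0 mod 19, then count y ∈ F_19 with y² ≡ rhs.
  x = 0: rhs = 0, matching y values: 0 (1 points).
  x = 1: rhs = 11, matching y values: 7, 12 (2 points).
  x = 2: rhs = 9, matching y values: 3, 16 (2 points).
  x = 3: rhs = 0, matching y values: 0 (1 points).
  x = 4: rhs = 9, matching y values: 3, 16 (2 points).
  x = 5: rhs = 4, matching y values: 2, 17 (2 points).
  x = 6: rhs = 10, matching y values: none (0 points).
  x = 7: rhs = 14, matching y values: none (0 points).
  x = 8: rhs = 3, matching y values: none (0 points).
  x = 9: rhs = 2, matching y values: none (0 points).
  x = 10: rhs = 17, matching y values: 6, 13 (2 points).
  x = 11: rhs = 16, matching y values: 4, 15 (2 points).
  x = 12: rhs = 5, matching y values: 9, 10 (2 points).
  x = 13: rhs = 9, matching y values: 3, 16 (2 points).
  x = 14: rhs = 15, matching y values: none (0 points).
  x = 15: rhs = 10, matching y values: none (0 points).
  x = 16: rhs = 0, matching y values: 0 (1 points).
  x = 17: rhs = 10, matching y values: none (0 points).
  x = 18: rhs = 8, matching y values: none (0 points).
Total affine count: 19.
Full point count |E(F_19)| = 19 + 1 = 20.
Hasse bound: |20 − (19+1)| = |0| = 0 ≤ 2√19 ≈ 8.7178 ✓.


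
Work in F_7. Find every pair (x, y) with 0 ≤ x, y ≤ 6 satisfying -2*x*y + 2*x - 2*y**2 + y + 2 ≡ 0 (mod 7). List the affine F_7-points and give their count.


Affine F_7-points: {(2, 3), (2, 6), (5, 2), (5, 4), (6, 0), (6, 5)}; count = 6.

For each of the 49 pairs (x, y) ∈ F_7², evaluate f(x, y) mod 7. Record the zeros.
  x = 0: [0↦2, 1↦1, 2↦3, 3↦1, 4↦2, 5↦6, 6↦6]  zeros at y ∈ ∅
  x = 1: [0↦4, 1↦1, 2↦1, 3↦4, 4↦3, 5↦5, 6↦3]  zeros at y ∈ ∅
  x = 2: [0↦6, 1↦1, 2↦6, 3↦0, 4↦4, 5↦4, 6↦0]  zeros at y ∈ {3, 6}
  x = 3: [0↦1, 1↦1, 2↦4, 3↦3, 4↦5, 5↦3, 6↦4]  zeros at y ∈ ∅
  x = 4: [0↦3, 1↦1, 2↦2, 3↦6, 4↦6, 5↦2, 6↦1]  zeros at y ∈ ∅
  x = 5: [0↦5, 1↦1, 2↦0, 3↦2, 4↦0, 5↦1, 6↦5]  zeros at y ∈ {2, 4}
  x = 6: [0↦0, 1↦1, 2↦5, 3↦5, 4↦1, 5↦0, 6↦2]  zeros at y ∈ {0, 5}
Collecting zeros: affine points = {(2, 3), (2, 6), (5, 2), (5, 4), (6, 0), (6, 5)}.
Total count |C(F_7)_aff| = 6.


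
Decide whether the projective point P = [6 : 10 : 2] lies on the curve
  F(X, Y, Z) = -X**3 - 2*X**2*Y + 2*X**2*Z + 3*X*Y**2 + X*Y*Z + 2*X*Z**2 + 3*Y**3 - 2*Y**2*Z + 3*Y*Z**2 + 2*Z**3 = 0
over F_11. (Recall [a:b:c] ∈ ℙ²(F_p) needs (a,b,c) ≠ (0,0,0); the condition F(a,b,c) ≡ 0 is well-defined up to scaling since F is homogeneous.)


F(6,10,2) ≡ 7 (mod 11); P is NOT on the curve.

Evaluate F(6, 10, 2) term-by-term (mod 11).
  -X**3 ↦ -1·216·1·1 = -216
  -2*X**2*Y ↦ -2·36·10·1 = -720
  2*X**2*Z ↦ 2·36·1·2 = 144
  3*X*Y**2 ↦ 3·6·100·1 = 1800
  X*Y*Z ↦ 1·6·10·2 = 120
  2*X*Z**2 ↦ 2·6·1·4 = 48
  3*Y**3 ↦ 3·1·1000·1 = 3000
  -2*Y**2*Z ↦ -2·1·100·2 = -400
  3*Y*Z**2 ↦ 3·1·10·4 = 120
  2*Z**3 ↦ 2·1·1·8 = 16
Sum: F(6, 10, 2) = (-216) + (-720) + (144) + (1800) + (120) + (48) + (3000) + (-400) + (120) + (16) = 3912.
Reducing mod 11: 3912 ≡ 7 (mod 11).
Since F(a, b, c) ≡ 7 ≠ 0 (mod 11), P does NOT lie on the curve.


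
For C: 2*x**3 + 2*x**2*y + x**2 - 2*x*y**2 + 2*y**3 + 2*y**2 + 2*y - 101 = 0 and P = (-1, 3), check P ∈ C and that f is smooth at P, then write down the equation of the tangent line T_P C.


Tangent line at P: -26*x + 82*y - 272 = 0.

Step 1: f(-1, 3) = 0, so P lies on C.
Step 2: partial derivatives
  f_x(x, y) = 6*x**2 + 4*x*y + 2*x - 2*y**2, f_y(x, y) = 2*x**2 - 4*x*y + 6*y**2 + 4*y + 2.
  f_x(P) = -26, f_y(P) = 82 (gradient nonzero, so P is smooth).
Step 3: tangent line at P: -26·(x − -1) + 82·(y − 3) = 0.
Expanding: -26*x + 82*y - 272 = 0.


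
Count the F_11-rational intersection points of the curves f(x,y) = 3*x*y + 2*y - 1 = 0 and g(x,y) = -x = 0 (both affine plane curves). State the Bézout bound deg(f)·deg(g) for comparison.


Common zeros: {(0, 6)}; count = 1; Bézout bound = 2.

deg(f) = 2, deg(g) = 1, so Bézout bound = 2.
Scan x ∈ F_11. For each x, list the y ∈ F_11 with f(x, y) ≡ 0 and those with g(x, y) ≡ 0 (mod 11); the common zeros in that column are the intersection.
  x = 0: f ≡ 0 at y ∈ {6}; g ≡ 0 at y ∈ {0, 1, 2, 3, 4, 5, 6, 7, 8, 9, 10}; common: {6}.
  x = 1: f ≡ 0 at y ∈ {9}; g ≡ 0 at y ∈ ∅; common: ∅.
  x = 2: f ≡ 0 at y ∈ {7}; g ≡ 0 at y ∈ ∅; common: ∅.
  x = 3: f ≡ 0 at y ∈ ∅; g ≡ 0 at y ∈ ∅; common: ∅.
  x = 4: f ≡ 0 at y ∈ {4}; g ≡ 0 at y ∈ ∅; common: ∅.
  x = 5: f ≡ 0 at y ∈ {2}; g ≡ 0 at y ∈ ∅; common: ∅.
  x = 6: f ≡ 0 at y ∈ {5}; g ≡ 0 at y ∈ ∅; common: ∅.
  x = 7: f ≡ 0 at y ∈ {1}; g ≡ 0 at y ∈ ∅; common: ∅.
  x = 8: f ≡ 0 at y ∈ {3}; g ≡ 0 at y ∈ ∅; common: ∅.
  x = 9: f ≡ 0 at y ∈ {8}; g ≡ 0 at y ∈ ∅; common: ∅.
  x = 10: f ≡ 0 at y ∈ {10}; g ≡ 0 at y ∈ ∅; common: ∅.
Collecting: common zeros = {(0, 6)}, so the count is 1.
Comparison with the Bézout bound: 1 ≤ 2 = deg(f)·deg(g), as expected for curves with no common component (the affine F_11-count falls short of the bound because intersections may lie at infinity, over extension fields, or carry multiplicity).


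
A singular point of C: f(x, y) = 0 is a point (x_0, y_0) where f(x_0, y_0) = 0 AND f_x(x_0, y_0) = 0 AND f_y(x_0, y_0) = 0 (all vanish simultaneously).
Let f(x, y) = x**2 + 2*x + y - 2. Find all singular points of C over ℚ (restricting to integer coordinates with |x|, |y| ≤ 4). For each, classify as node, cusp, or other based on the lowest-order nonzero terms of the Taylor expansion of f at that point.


No singular points in the scanned grid; C is smooth there.

Compute partial derivatives:
  f_x = 2*x + 2.
  f_y = 1.
f_y = 1 is a nonzero constant, so f_y never vanishes: no point (x, y) can satisfy f = f_x = f_y = 0. In particular no (x, y) ∈ {−4, ..., 4}² is singular; the curve is smooth.


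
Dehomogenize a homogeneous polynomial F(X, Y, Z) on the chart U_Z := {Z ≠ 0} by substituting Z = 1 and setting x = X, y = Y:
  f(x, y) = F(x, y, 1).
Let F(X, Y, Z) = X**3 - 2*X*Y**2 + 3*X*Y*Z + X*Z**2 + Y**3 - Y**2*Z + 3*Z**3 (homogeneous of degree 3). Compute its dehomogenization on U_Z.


f(x, y) = x**3 - 2*x*y**2 + 3*x*y + x + y**3 - y**2 + 3

On U_Z we set Z = 1. Each monomial c·X^i·Y^j·Z^k in F becomes c·x^i·y^j·1^k = c·x^i·y^j.
Substituting Z = 1: F(X, Y, 1) = x**3 - 2*x*y**2 + 3*x*y + x + y**3 - y**2 + 3.
Note: deg(f) ≤ deg(F) = 3; strict inequality happens when F is divisible by Z (lost terms).


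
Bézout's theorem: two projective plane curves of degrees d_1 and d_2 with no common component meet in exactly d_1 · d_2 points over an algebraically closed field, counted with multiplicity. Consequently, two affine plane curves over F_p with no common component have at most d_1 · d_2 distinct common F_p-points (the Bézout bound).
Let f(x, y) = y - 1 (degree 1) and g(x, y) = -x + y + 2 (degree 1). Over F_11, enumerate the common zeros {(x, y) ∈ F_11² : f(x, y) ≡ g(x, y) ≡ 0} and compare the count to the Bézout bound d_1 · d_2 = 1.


Common zeros: {(3, 1)}; count = 1; Bézout bound = 1.

deg(f) = 1, deg(g) = 1, so Bézout bound = 1.
Scan x ∈ F_11. For each x, list the y ∈ F_11 with f(x, y) ≡ 0 and those with g(x, y) ≡ 0 (mod 11); the common zeros in that column are the intersection.
  x = 0: f ≡ 0 at y ∈ {1}; g ≡ 0 at y ∈ {9}; common: ∅.
  x = 1: f ≡ 0 at y ∈ {1}; g ≡ 0 at y ∈ {10}; common: ∅.
  x = 2: f ≡ 0 at y ∈ {1}; g ≡ 0 at y ∈ {0}; common: ∅.
  x = 3: f ≡ 0 at y ∈ {1}; g ≡ 0 at y ∈ {1}; common: {1}.
  x = 4: f ≡ 0 at y ∈ {1}; g ≡ 0 at y ∈ {2}; common: ∅.
  x = 5: f ≡ 0 at y ∈ {1}; g ≡ 0 at y ∈ {3}; common: ∅.
  x = 6: f ≡ 0 at y ∈ {1}; g ≡ 0 at y ∈ {4}; common: ∅.
  x = 7: f ≡ 0 at y ∈ {1}; g ≡ 0 at y ∈ {5}; common: ∅.
  x = 8: f ≡ 0 at y ∈ {1}; g ≡ 0 at y ∈ {6}; common: ∅.
  x = 9: f ≡ 0 at y ∈ {1}; g ≡ 0 at y ∈ {7}; common: ∅.
  x = 10: f ≡ 0 at y ∈ {1}; g ≡ 0 at y ∈ {8}; common: ∅.
Collecting: common zeros = {(3, 1)}, so the count is 1.
Comparison with the Bézout bound: 1 ≤ 1 = deg(f)·deg(g), as expected for curves with no common component (the bound is attained).


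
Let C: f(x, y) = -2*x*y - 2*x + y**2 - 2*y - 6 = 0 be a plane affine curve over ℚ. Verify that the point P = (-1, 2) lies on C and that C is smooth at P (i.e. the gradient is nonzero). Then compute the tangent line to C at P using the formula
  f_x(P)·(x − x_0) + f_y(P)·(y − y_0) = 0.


Tangent line at P: -6*x + 4*y - 14 = 0.

Step 1: f(-1, 2) = 0, so P lies on C.
Step 2: partial derivatives
  f_x(x, y) = -2*y - 2, f_y(x, y) = -2*x + 2*y - 2.
  f_x(P) = -6, f_y(P) = 4 (gradient nonzero, so P is smooth).
Step 3: tangent line at P: -6·(x − -1) + 4·(y − 2) = 0.
Expanding: -6*x + 4*y - 14 = 0.


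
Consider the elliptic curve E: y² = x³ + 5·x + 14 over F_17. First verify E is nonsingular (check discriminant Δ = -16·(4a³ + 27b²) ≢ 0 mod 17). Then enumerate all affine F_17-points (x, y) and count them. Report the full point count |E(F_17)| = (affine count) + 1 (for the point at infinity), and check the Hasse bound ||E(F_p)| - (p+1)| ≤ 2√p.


Affine points = {(2, 7), (2, 10), (4, 8), (4, 9), (7, 1), (7, 16), (12, 0), (13, 7), (13, 10), (15, 8), (15, 9), (16, 5), (16, 12)}; affine count = 13; |E(F_17)| = 14.

Discriminant check: Δ ∝ 4a³ + 27b² = 4·5³ + 27·14² = 4·125 + 27·196 ≡ 12 (mod 17). Nonzero ⇒ E is nonsingular.
For each x ∈ F_17, compute rhs = x³ + 5·x + 14 mod 17, then count y ∈ F_17 with y² ≡ rhs.
  x = 0: rhs = 14, matching y values: none (0 points).
  x = 1: rhs = 3, matching y values: none (0 points).
  x = 2: rhs = 15, matching y values: 7, 10 (2 points).
  x = 3: rhs = 5, matching y values: none (0 points).
  x = 4: rhs = 13, matching y values: 8, 9 (2 points).
  x = 5: rhs = 11, matching y values: none (0 points).
  x = 6: rhs = 5, matching y values: none (0 points).
  x = 7: rhs = 1, matching y values: 1, 16 (2 points).
  x = 8: rhs = 5, matching y values: none (0 points).
  x = 9: rhs = 6, matching y values: none (0 points).
  x = 10: rhs = 10, matching y values: none (0 points).
  x = 11: rhs = 6, matching y values: none (0 points).
  x = 12: rhs = 0, matching y values: 0 (1 points).
  x = 13: rhs = 15, matching y values: 7, 10 (2 points).
  x = 14: rhs = 6, matching y values: none (0 points).
  x = 15: rhs = 13, matching y values: 8, 9 (2 points).
  x = 16: rhs = 8, matching y values: 5, 12 (2 points).
Total affine count: 13.
Full point count |E(F_17)| = 13 + 1 = 14.
Hasse bound: |14 − (17+1)| = |-4| = 4 ≤ 2√17 ≈ 8.2462 ✓.


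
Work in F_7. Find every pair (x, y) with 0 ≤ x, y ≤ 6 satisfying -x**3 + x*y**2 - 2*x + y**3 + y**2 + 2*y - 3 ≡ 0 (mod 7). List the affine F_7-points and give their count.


Affine F_7-points: {(1, 2), (1, 4), (1, 6), (2, 4), (3, 6), (4, 4), (5, 5), (6, 0)}; count = 8.

For each of the 49 pairs (x, y) ∈ F_7², evaluate f(x, y) mod 7. Record the zeros.
  x = 0: [0↦4, 1↦1, 2↦6, 3↦4, 4↦1, 5↦3, 6↦2]  zeros at y ∈ ∅
  x = 1: [0↦1, 1↦6, 2↦0, 3↦3, 4↦0, 5↦4, 6↦0]  zeros at y ∈ {2, 4, 6}
  x = 2: [0↦6, 1↦5, 2↦2, 3↦3, 4↦0, 5↦6, 6↦6]  zeros at y ∈ {4}
  x = 3: [0↦6, 1↦6, 2↦6, 3↦5, 4↦2, 5↦3, 6↦0]  zeros at y ∈ {6}
  x = 4: [0↦2, 1↦3, 2↦6, 3↦3, 4↦0, 5↦3, 6↦4]  zeros at y ∈ {4}
  x = 5: [0↦2, 1↦4, 2↦3, 3↦5, 4↦2, 5↦0, 6↦5]  zeros at y ∈ {5}
  x = 6: [0↦0, 1↦3, 2↦5, 3↦5, 4↦2, 5↦2, 6↦4]  zeros at y ∈ {0}
Collecting zeros: affine points = {(1, 2), (1, 4), (1, 6), (2, 4), (3, 6), (4, 4), (5, 5), (6, 0)}.
Total count |C(F_7)_aff| = 8.


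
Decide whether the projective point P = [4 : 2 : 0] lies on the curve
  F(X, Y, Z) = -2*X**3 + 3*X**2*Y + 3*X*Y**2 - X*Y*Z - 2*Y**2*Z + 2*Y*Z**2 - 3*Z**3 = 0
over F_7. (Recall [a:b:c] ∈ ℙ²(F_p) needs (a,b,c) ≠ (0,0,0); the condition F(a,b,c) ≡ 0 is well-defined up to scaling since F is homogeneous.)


F(4,2,0) ≡ 2 (mod 7); P is NOT on the curve.

Evaluate F(4, 2, 0) term-by-term (mod 7).
  -2*X**3 ↦ -2·64·1·1 = -128
  3*X**2*Y ↦ 3·16·2·1 = 96
  3*X*Y**2 ↦ 3·4·4·1 = 48
  -X*Y*Z ↦ -1·4·2·0 = 0
  -2*Y**2*Z ↦ -2·1·4·0 = 0
  2*Y*Z**2 ↦ 2·1·2·0 = 0
  -3*Z**3 ↦ -3·1·1·0 = 0
Sum: F(4, 2, 0) = (-128) + (96) + (48) + (0) + (0) + (0) + (0) = 16.
Reducing mod 7: 16 ≡ 2 (mod 7).
Since F(a, b, c) ≡ 2 ≠ 0 (mod 7), P does NOT lie on the curve.


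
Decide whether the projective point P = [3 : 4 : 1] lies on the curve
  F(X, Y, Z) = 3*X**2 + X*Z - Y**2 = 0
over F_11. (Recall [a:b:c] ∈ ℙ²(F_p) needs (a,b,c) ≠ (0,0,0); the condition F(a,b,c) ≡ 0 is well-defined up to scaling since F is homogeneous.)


F(3,4,1) ≡ 3 (mod 11); P is NOT on the curve.

Evaluate F(3, 4, 1) term-by-term (mod 11).
  3*X**2 ↦ 3·9·1·1 = 27
  X*Z ↦ 1·3·1·1 = 3
  -Y**2 ↦ -1·1·16·1 = -16
Sum: F(3, 4, 1) = (27) + (3) + (-16) = 14.
Reducing mod 11: 14 ≡ 3 (mod 11).
Since F(a, b, c) ≡ 3 ≠ 0 (mod 11), P does NOT lie on the curve.


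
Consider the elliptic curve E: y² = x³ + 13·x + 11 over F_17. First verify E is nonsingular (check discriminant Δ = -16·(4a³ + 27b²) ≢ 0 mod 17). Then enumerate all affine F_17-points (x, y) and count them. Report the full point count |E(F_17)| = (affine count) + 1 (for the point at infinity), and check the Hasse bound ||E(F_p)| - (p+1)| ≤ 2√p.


Affine points = {(1, 5), (1, 12), (3, 3), (3, 14), (4, 5), (4, 12), (6, 4), (6, 13), (8, 7), (8, 10), (10, 6), (10, 11), (12, 5), (12, 12), (14, 8), (14, 9)}; affine count = 16; |E(F_17)| = 17.

Discriminant check: Δ ∝ 4a³ + 27b² = 4·13³ + 27·11² = 4·2197 + 27·121 ≡ 2 (mod 17). Nonzero ⇒ E is nonsingular.
For each x ∈ F_17, compute rhs = x³ + 13·x + 11 mod 17, then count y ∈ F_17 with y² ≡ rhs.
  x = 0: rhs = 11, matching y values: none (0 points).
  x = 1: rhs = 8, matching y values: 5, 12 (2 points).
  x = 2: rhs = 11, matching y values: none (0 points).
  x = 3: rhs = 9, matching y values: 3, 14 (2 points).
  x = 4: rhs = 8, matching y values: 5, 12 (2 points).
  x = 5: rhs = 14, matching y values: none (0 points).
  x = 6: rhs = 16, matching y values: 4, 13 (2 points).
  x = 7: rhs = 3, matching y values: none (0 points).
  x = 8: rhs = 15, matching y values: 7, 10 (2 points).
  x = 9: rhs = 7, matching y values: none (0 points).
  x = 10: rhs = 2, matching y values: 6, 11 (2 points).
  x = 11: rhs = 6, matching y values: none (0 points).
  x = 12: rhs = 8, matching y values: 5, 12 (2 points).
  x = 13: rhs = 14, matching y values: none (0 points).
  x = 14: rhs = 13, matching y values: 8, 9 (2 points).
  x = 15: rhs = 11, matching y values: none (0 points).
  x = 16: rhs = 14, matching y values: none (0 points).
Total affine count: 16.
Full point count |E(F_17)| = 16 + 1 = 17.
Hasse bound: |17 − (17+1)| = |-1| = 1 ≤ 2√17 ≈ 8.2462 ✓.


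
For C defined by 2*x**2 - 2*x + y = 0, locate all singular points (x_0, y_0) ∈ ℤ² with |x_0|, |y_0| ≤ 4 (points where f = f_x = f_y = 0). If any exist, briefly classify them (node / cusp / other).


No singular points in the scanned grid; C is smooth there.

Compute partial derivatives:
  f_x = 4*x - 2.
  f_y = 1.
f_y = 1 is a nonzero constant, so f_y never vanishes: no point (x, y) can satisfy f = f_x = f_y = 0. In particular no (x, y) ∈ {−4, ..., 4}² is singular; the curve is smooth.


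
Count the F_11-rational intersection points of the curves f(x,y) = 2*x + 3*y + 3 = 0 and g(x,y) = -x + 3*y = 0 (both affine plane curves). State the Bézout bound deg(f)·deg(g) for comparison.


Common zeros: {(10, 7)}; count = 1; Bézout bound = 1.

deg(f) = 1, deg(g) = 1, so Bézout bound = 1.
Scan x ∈ F_11. For each x, list the y ∈ F_11 with f(x, y) ≡ 0 and those with g(x, y) ≡ 0 (mod 11); the common zeros in that column are the intersection.
  x = 0: f ≡ 0 at y ∈ {10}; g ≡ 0 at y ∈ {0}; common: ∅.
  x = 1: f ≡ 0 at y ∈ {2}; g ≡ 0 at y ∈ {4}; common: ∅.
  x = 2: f ≡ 0 at y ∈ {5}; g ≡ 0 at y ∈ {8}; common: ∅.
  x = 3: f ≡ 0 at y ∈ {8}; g ≡ 0 at y ∈ {1}; common: ∅.
  x = 4: f ≡ 0 at y ∈ {0}; g ≡ 0 at y ∈ {5}; common: ∅.
  x = 5: f ≡ 0 at y ∈ {3}; g ≡ 0 at y ∈ {9}; common: ∅.
  x = 6: f ≡ 0 at y ∈ {6}; g ≡ 0 at y ∈ {2}; common: ∅.
  x = 7: f ≡ 0 at y ∈ {9}; g ≡ 0 at y ∈ {6}; common: ∅.
  x = 8: f ≡ 0 at y ∈ {1}; g ≡ 0 at y ∈ {10}; common: ∅.
  x = 9: f ≡ 0 at y ∈ {4}; g ≡ 0 at y ∈ {3}; common: ∅.
  x = 10: f ≡ 0 at y ∈ {7}; g ≡ 0 at y ∈ {7}; common: {7}.
Collecting: common zeros = {(10, 7)}, so the count is 1.
Comparison with the Bézout bound: 1 ≤ 1 = deg(f)·deg(g), as expected for curves with no common component (the bound is attained).


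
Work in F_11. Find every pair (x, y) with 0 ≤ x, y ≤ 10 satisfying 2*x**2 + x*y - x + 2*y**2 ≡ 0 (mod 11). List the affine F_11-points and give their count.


Affine F_11-points: {(0, 0), (1, 2), (1, 3), (2, 5), (4, 2), (4, 7), (6, 0), (6, 8), (7, 5), (7, 8), (9, 3), (9, 9)}; count = 12.

For each of the 121 pairs (x, y) ∈ F_11², evaluate f(x, y) mod 11. Record the zeros.
  x = 0: [0↦0, 1↦2, 2↦8, 3↦7, 4↦10, 5↦6, 6↦6, 7↦10, 8↦7, 9↦8, 10↦2]  zeros at y ∈ {0}
  x = 1: [0↦1, 1↦4, 2↦0, 3↦0, 4↦4, 5↦1, 6↦2, 7↦7, 8↦5, 9↦7, 10↦2]  zeros at y ∈ {2, 3}
  x = 2: [0↦6, 1↦10, 2↦7, 3↦8, 4↦2, 5↦0, 6↦2, 7↦8, 8↦7, 9↦10, 10↦6]  zeros at y ∈ {5}
  x = 3: [0↦4, 1↦9, 2↦7, 3↦9, 4↦4, 5↦3, 6↦6, 7↦2, 8↦2, 9↦6, 10↦3]  zeros at y ∈ ∅
  x = 4: [0↦6, 1↦1, 2↦0, 3↦3, 4↦10, 5↦10, 6↦3, 7↦0, 8↦1, 9↦6, 10↦4]  zeros at y ∈ {2, 7}
  x = 5: [0↦1, 1↦8, 2↦8, 3↦1, 4↦9, 5↦10, 6↦4, 7↦2, 8↦4, 9↦10, 10↦9]  zeros at y ∈ ∅
  x = 6: [0↦0, 1↦8, 2↦9, 3↦3, 4↦1, 5↦3, 6↦9, 7↦8, 8↦0, 9↦7, 10↦7]  zeros at y ∈ {0, 8}
  x = 7: [0↦3, 1↦1, 2↦3, 3↦9, 4↦8, 5↦0, 6↦7, 7↦7, 8↦0, 9↦8, 10↦9]  zeros at y ∈ {5, 8}
  x = 8: [0↦10, 1↦9, 2↦1, 3↦8, 4↦8, 5↦1, 6↦9, 7↦10, 8↦4, 9↦2, 10↦4]  zeros at y ∈ ∅
  x = 9: [0↦10, 1↦10, 2↦3, 3↦0, 4↦1, 5↦6, 6↦4, 7↦6, 8↦1, 9↦0, 10↦3]  zeros at y ∈ {3, 9}
  x = 10: [0↦3, 1↦4, 2↦9, 3↦7, 4↦9, 5↦4, 6↦3, 7↦6, 8↦2, 9↦2, 10↦6]  zeros at y ∈ ∅
Collecting zeros: affine points = {(0, 0), (1, 2), (1, 3), (2, 5), (4, 2), (4, 7), (6, 0), (6, 8), (7, 5), (7, 8), (9, 3), (9, 9)}.
Total count |C(F_11)_aff| = 12.


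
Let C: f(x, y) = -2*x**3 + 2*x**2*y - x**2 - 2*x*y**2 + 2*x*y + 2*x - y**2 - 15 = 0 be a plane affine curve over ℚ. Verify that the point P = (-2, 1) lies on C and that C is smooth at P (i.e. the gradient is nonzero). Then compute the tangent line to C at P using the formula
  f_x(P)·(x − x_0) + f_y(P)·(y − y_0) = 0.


Tangent line at P: -26*x + 10*y - 62 = 0.

Step 1: f(-2, 1) = 0, so P lies on C.
Step 2: partial derivatives
  f_x(x, y) = -6*x**2 + 4*x*y - 2*x - 2*y**2 + 2*y + 2, f_y(x, y) = 2*x**2 - 4*x*y + 2*x - 2*y.
  f_x(P) = -26, f_y(P) = 10 (gradient nonzero, so P is smooth).
Step 3: tangent line at P: -26·(x − -2) + 10·(y − 1) = 0.
Expanding: -26*x + 10*y - 62 = 0.


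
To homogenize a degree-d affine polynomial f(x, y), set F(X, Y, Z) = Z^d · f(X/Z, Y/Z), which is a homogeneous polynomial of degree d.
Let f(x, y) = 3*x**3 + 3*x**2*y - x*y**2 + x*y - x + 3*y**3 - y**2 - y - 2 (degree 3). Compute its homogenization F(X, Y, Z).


F(X, Y, Z) = 3*X**3 + 3*X**2*Y - X*Y**2 + X*Y*Z - X*Z**2 + 3*Y**3 - Y**2*Z - Y*Z**2 - 2*Z**3

deg(f) = 3.
Substitute x = X/Z, y = Y/Z into f, then multiply by Z^3.
  monomial 3·x^3·y^0 ↦ 3·X^3·Y^0·Z^0.
  monomial 3·x^2·y^1 ↦ 3·X^2·Y^1·Z^0.
  monomial -1·x^1·y^2 ↦ -1·X^1·Y^2·Z^0.
  monomial 1·x^1·y^1 ↦ 1·X^1·Y^1·Z^1.
  monomial -1·x^1·y^0 ↦ -1·X^1·Y^0·Z^2.
  monomial 3·x^0·y^3 ↦ 3·X^0·Y^3·Z^0.
  monomial -1·x^0·y^2 ↦ -1·X^0·Y^2·Z^1.
  monomial -1·x^0·y^1 ↦ -1·X^0·Y^1·Z^2.
  monomial -2·x^0·y^0 ↦ -2·X^0·Y^0·Z^3.
Collecting: F(X, Y, Z) = 3*X**3 + 3*X**2*Y - X*Y**2 + X*Y*Z - X*Z**2 + 3*Y**3 - Y**2*Z - Y*Z**2 - 2*Z**3.


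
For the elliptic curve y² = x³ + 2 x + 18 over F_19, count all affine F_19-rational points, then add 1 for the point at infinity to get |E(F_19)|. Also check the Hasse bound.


Affine points = {(2, 7), (2, 12), (5, 1), (5, 18), (9, 9), (9, 10), (14, 4), (14, 15), (16, 2), (16, 17), (17, 5), (17, 14)}; affine count = 12; |E(F_19)| = 13.

Discriminant check: Δ ∝ 4a³ + 27b² = 4·2³ + 27·18² = 4·8 + 27·324 ≡ 2 (mod 19). Nonzero ⇒ E is nonsingular.
For each x ∈ F_19, compute rhs = x³ + 2·x + 18 mod 19, then count y ∈ F_19 with y² ≡ rhs.
  x = 0: rhs = 18, matching y values: none (0 points).
  x = 1: rhs = 2, matching y values: none (0 points).
  x = 2: rhs = 11, matching y values: 7, 12 (2 points).
  x = 3: rhs = 13, matching y values: none (0 points).
  x = 4: rhs = 14, matching y values: none (0 points).
  x = 5: rhs = 1, matching y values: 1, 18 (2 points).
  x = 6: rhs = 18, matching y values: none (0 points).
  x = 7: rhs = 14, matching y values: none (0 points).
  x = 8: rhs = 14, matching y values: none (0 points).
  x = 9: rhs = 5, matching y values: 9, 10 (2 points).
  x = 10: rhs = 12, matching y values: none (0 points).
  x = 11: rhs = 3, matching y values: none (0 points).
  x = 12: rhs = 3, matching y values: none (0 points).
  x = 13: rhs = 18, matching y values: none (0 points).
  x = 14: rhs = 16, matching y values: 4, 15 (2 points).
  x = 15: rhs = 3, matching y values: none (0 points).
  x = 16: rhs = 4, matching y values: 2, 17 (2 points).
  x = 17: rhs = 6, matching y values: 5, 14 (2 points).
  x = 18: rhs = 15, matching y values: none (0 points).
Total affine count: 12.
Full point count |E(F_19)| = 12 + 1 = 13.
Hasse bound: |13 − (19+1)| = |-7| = 7 ≤ 2√19 ≈ 8.7178 ✓.


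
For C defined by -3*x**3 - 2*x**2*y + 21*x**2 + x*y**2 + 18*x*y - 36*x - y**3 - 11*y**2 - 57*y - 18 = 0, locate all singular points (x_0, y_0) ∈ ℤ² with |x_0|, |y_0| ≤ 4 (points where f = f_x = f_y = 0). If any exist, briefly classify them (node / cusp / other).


Singular points: {(3, -3)}; classification: cusp.

Compute partial derivatives:
  f_x = -9*x**2 - 4*x*y + 42*x + y**2 + 18*y - 36.
  f_y = -2*x**2 + 2*x*y + 18*x - 3*y**2 - 22*y - 57.
Scan x_0 ∈ {−4, ..., 4}. For each x_0, f_y(x_0, y) is a polynomial in y; find its integer roots y ∈ {−4, ..., 4}, then test f_x and f at those candidates.
  x = -4: f_y(-4, y) = -3*y**2 - 30*y - 161; no integer root y with |y| ≤ 4.
  x = -3: f_y(-3, y) = -3*y**2 - 28*y - 129; no integer root y with |y| ≤ 4.
  x = -2: f_y(-2, y) = -3*y**2 - 26*y - 101; no integer root y with |y| ≤ 4.
  x = -1: f_y(-1, y) = -3*y**2 - 24*y - 77; no integer root y with |y| ≤ 4.
  x = 0: f_y(0, y) = -3*y**2 - 22*y - 57; no integer root y with |y| ≤ 4.
  x = 1: f_y(1, y) = -3*y**2 - 20*y - 41; no integer root y with |y| ≤ 4.
  x = 2: f_y(2, y) = -3*y**2 - 18*y - 29; no integer root y with |y| ≤ 4.
  x = 3: f_y(3, y) = -3*y**2 - 16*y - 21; vanishes at y ∈ {-3}. (3, -3): f_x = 0, f = 0 — SINGULAR.
  x = 4: f_y(4, y) = -3*y**2 - 14*y - 17; no integer root y with |y| ≤ 4.
Only singular point on the grid: (3, -3).
Classify: substitute x = 3 + u, y = -3 + v and expand: f = -3*u**3 - 2*u**2*v + u*v**2 - v**3 + v**2.
No constant or linear terms (consistent with a singular point). Quadratic part: v**2. Cubic part: -3*u**3 - 2*u**2*v + u*v**2 - v**3.
The quadratic part v**2 is a perfect square, so there is a single (double) tangent line v = 0, i.e. y = -3. Restricting the cubic part to that line (v = 0) leaves -3*u**3 ≠ 0, so f is not divisible by v and the branch is v² ≈ 3*u**3 to lowest order — this is a cusp.
Classification: cusp.


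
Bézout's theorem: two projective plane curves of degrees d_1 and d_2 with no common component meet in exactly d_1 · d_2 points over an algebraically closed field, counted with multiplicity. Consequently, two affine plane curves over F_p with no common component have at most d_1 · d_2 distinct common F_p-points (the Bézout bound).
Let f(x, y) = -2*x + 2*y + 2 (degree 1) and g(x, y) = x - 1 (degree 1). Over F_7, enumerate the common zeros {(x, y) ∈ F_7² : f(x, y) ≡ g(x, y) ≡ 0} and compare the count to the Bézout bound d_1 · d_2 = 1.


Common zeros: {(1, 0)}; count = 1; Bézout bound = 1.

deg(f) = 1, deg(g) = 1, so Bézout bound = 1.
Scan x ∈ F_7. For each x, list the y ∈ F_7 with f(x, y) ≡ 0 and those with g(x, y) ≡ 0 (mod 7); the common zeros in that column are the intersection.
  x = 0: f ≡ 0 at y ∈ {6}; g ≡ 0 at y ∈ ∅; common: ∅.
  x = 1: f ≡ 0 at y ∈ {0}; g ≡ 0 at y ∈ {0, 1, 2, 3, 4, 5, 6}; common: {0}.
  x = 2: f ≡ 0 at y ∈ {1}; g ≡ 0 at y ∈ ∅; common: ∅.
  x = 3: f ≡ 0 at y ∈ {2}; g ≡ 0 at y ∈ ∅; common: ∅.
  x = 4: f ≡ 0 at y ∈ {3}; g ≡ 0 at y ∈ ∅; common: ∅.
  x = 5: f ≡ 0 at y ∈ {4}; g ≡ 0 at y ∈ ∅; common: ∅.
  x = 6: f ≡ 0 at y ∈ {5}; g ≡ 0 at y ∈ ∅; common: ∅.
Collecting: common zeros = {(1, 0)}, so the count is 1.
Comparison with the Bézout bound: 1 ≤ 1 = deg(f)·deg(g), as expected for curves with no common component (the bound is attained).


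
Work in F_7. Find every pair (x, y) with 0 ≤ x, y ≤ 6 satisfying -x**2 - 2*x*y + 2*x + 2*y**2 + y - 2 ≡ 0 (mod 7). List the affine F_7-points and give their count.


Affine F_7-points: {(1, 1), (1, 3), (2, 2), (2, 3), (3, 2), (3, 4), (5, 4), (6, 1)}; count = 8.

For each of the 49 pairs (x, y) ∈ F_7², evaluate f(x, y) mod 7. Record the zeros.
  x = 0: [0↦5, 1↦1, 2↦1, 3↦5, 4↦6, 5↦4, 6↦6]  zeros at y ∈ ∅
  x = 1: [0↦6, 1↦0, 2↦5, 3↦0, 4↦6, 5↦2, 6↦2]  zeros at y ∈ {1, 3}
  x = 2: [0↦5, 1↦4, 2↦0, 3↦0, 4↦4, 5↦5, 6↦3]  zeros at y ∈ {2, 3}
  x = 3: [0↦2, 1↦6, 2↦0, 3↦5, 4↦0, 5↦6, 6↦2]  zeros at y ∈ {2, 4}
  x = 4: [0↦4, 1↦6, 2↦5, 3↦1, 4↦1, 5↦5, 6↦6]  zeros at y ∈ ∅
  x = 5: [0↦4, 1↦4, 2↦1, 3↦2, 4↦0, 5↦2, 6↦1]  zeros at y ∈ {4}
  x = 6: [0↦2, 1↦0, 2↦2, 3↦1, 4↦4, 5↦4, 6↦1]  zeros at y ∈ {1}
Collecting zeros: affine points = {(1, 1), (1, 3), (2, 2), (2, 3), (3, 2), (3, 4), (5, 4), (6, 1)}.
Total count |C(F_7)_aff| = 8.


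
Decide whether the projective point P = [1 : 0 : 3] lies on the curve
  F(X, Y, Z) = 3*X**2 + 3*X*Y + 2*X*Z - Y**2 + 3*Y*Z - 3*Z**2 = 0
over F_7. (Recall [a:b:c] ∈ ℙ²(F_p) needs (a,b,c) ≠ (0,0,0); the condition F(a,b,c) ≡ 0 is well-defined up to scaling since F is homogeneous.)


F(1,0,3) ≡ 3 (mod 7); P is NOT on the curve.

Evaluate F(1, 0, 3) term-by-term (mod 7).
  3*X**2 ↦ 3·1·1·1 = 3
  3*X*Y ↦ 3·1·0·1 = 0
  2*X*Z ↦ 2·1·1·3 = 6
  -Y**2 ↦ -1·1·0·1 = 0
  3*Y*Z ↦ 3·1·0·3 = 0
  -3*Z**2 ↦ -3·1·1·9 = -27
Sum: F(1, 0, 3) = (3) + (0) + (6) + (0) + (0) + (-27) = -18.
Reducing mod 7: -18 ≡ 3 (mod 7).
Since F(a, b, c) ≡ 3 ≠ 0 (mod 7), P does NOT lie on the curve.


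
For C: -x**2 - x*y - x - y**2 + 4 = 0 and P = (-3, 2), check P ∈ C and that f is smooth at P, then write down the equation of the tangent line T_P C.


Tangent line at P: 3*x - y + 11 = 0.

Step 1: f(-3, 2) = 0, so P lies on C.
Step 2: partial derivatives
  f_x(x, y) = -2*x - y - 1, f_y(x, y) = -x - 2*y.
  f_x(P) = 3, f_y(P) = -1 (gradient nonzero, so P is smooth).
Step 3: tangent line at P: 3·(x − -3) + -1·(y − 2) = 0.
Expanding: 3*x - y + 11 = 0.


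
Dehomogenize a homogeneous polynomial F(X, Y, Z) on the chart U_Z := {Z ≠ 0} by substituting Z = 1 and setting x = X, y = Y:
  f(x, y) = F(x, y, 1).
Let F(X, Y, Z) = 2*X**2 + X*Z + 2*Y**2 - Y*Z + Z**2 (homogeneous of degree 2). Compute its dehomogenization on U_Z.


f(x, y) = 2*x**2 + x + 2*y**2 - y + 1

On U_Z we set Z = 1. Each monomial c·X^i·Y^j·Z^k in F becomes c·x^i·y^j·1^k = c·x^i·y^j.
Substituting Z = 1: F(X, Y, 1) = 2*x**2 + x + 2*y**2 - y + 1.
Note: deg(f) ≤ deg(F) = 2; strict inequality happens when F is divisible by Z (lost terms).


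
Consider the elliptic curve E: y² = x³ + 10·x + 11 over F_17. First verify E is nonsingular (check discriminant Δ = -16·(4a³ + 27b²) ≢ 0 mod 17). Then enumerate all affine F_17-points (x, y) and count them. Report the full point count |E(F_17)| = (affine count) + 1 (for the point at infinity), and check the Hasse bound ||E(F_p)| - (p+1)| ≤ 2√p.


Affine points = {(3, 0), (4, 8), (4, 9), (5, 4), (5, 13), (6, 7), (6, 10), (7, 4), (7, 13), (8, 5), (8, 12), (13, 3), (13, 14), (15, 0), (16, 0)}; affine count = 15; |E(F_17)| = 16.

Discriminant check: Δ ∝ 4a³ + 27b² = 4·10³ + 27·11² = 4·1000 + 27·121 ≡ 8 (mod 17). Nonzero ⇒ E is nonsingular.
For each x ∈ F_17, compute rhs = x³ + 10·x + 11 mod 17, then count y ∈ F_17 with y² ≡ rhs.
  x = 0: rhs = 11, matching y values: none (0 points).
  x = 1: rhs = 5, matching y values: none (0 points).
  x = 2: rhs = 5, matching y values: none (0 points).
  x = 3: rhs = 0, matching y values: 0 (1 points).
  x = 4: rhs = 13, matching y values: 8, 9 (2 points).
  x = 5: rhs = 16, matching y values: 4, 13 (2 points).
  x = 6: rhs = 15, matching y values: 7, 10 (2 points).
  x = 7: rhs = 16, matching y values: 4, 13 (2 points).
  x = 8: rhs = 8, matching y values: 5, 12 (2 points).
  x = 9: rhs = 14, matching y values: none (0 points).
  x = 10: rhs = 6, matching y values: none (0 points).
  x = 11: rhs = 7, matching y values: none (0 points).
  x = 12: rhs = 6, matching y values: none (0 points).
  x = 13: rhs = 9, matching y values: 3, 14 (2 points).
  x = 14: rhs = 5, matching y values: none (0 points).
  x = 15: rhs = 0, matching y values: 0 (1 points).
  x = 16: rhs = 0, matching y values: 0 (1 points).
Total affine count: 15.
Full point count |E(F_17)| = 15 + 1 = 16.
Hasse bound: |16 − (17+1)| = |-2| = 2 ≤ 2√17 ≈ 8.2462 ✓.


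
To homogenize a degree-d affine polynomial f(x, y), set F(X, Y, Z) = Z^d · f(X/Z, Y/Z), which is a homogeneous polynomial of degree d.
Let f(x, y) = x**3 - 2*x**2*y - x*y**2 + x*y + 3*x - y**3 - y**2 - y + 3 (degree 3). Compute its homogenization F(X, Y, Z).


F(X, Y, Z) = X**3 - 2*X**2*Y - X*Y**2 + X*Y*Z + 3*X*Z**2 - Y**3 - Y**2*Z - Y*Z**2 + 3*Z**3

deg(f) = 3.
Substitute x = X/Z, y = Y/Z into f, then multiply by Z^3.
  monomial 1·x^3·y^0 ↦ 1·X^3·Y^0·Z^0.
  monomial -2·x^2·y^1 ↦ -2·X^2·Y^1·Z^0.
  monomial -1·x^1·y^2 ↦ -1·X^1·Y^2·Z^0.
  monomial 1·x^1·y^1 ↦ 1·X^1·Y^1·Z^1.
  monomial 3·x^1·y^0 ↦ 3·X^1·Y^0·Z^2.
  monomial -1·x^0·y^3 ↦ -1·X^0·Y^3·Z^0.
  monomial -1·x^0·y^2 ↦ -1·X^0·Y^2·Z^1.
  monomial -1·x^0·y^1 ↦ -1·X^0·Y^1·Z^2.
  monomial 3·x^0·y^0 ↦ 3·X^0·Y^0·Z^3.
Collecting: F(X, Y, Z) = X**3 - 2*X**2*Y - X*Y**2 + X*Y*Z + 3*X*Z**2 - Y**3 - Y**2*Z - Y*Z**2 + 3*Z**3.


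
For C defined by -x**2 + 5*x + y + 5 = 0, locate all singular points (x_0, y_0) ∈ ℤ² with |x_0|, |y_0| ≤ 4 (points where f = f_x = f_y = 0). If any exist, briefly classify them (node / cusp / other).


No singular points in the scanned grid; C is smooth there.

Compute partial derivatives:
  f_x = 5 - 2*x.
  f_y = 1.
f_y = 1 is a nonzero constant, so f_y never vanishes: no point (x, y) can satisfy f = f_x = f_y = 0. In particular no (x, y) ∈ {−4, ..., 4}² is singular; the curve is smooth.


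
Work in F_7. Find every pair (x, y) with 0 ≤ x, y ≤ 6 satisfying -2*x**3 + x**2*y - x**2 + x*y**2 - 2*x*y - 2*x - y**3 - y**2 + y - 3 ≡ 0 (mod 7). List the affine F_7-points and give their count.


Affine F_7-points: {(1, 3), (1, 5), (1, 6), (2, 3), (4, 2), (5, 3), (5, 4), (6, 0)}; count = 8.

For each of the 49 pairs (x, y) ∈ F_7², evaluate f(x, y) mod 7. Record the zeros.
  x = 0: [0↦4, 1↦3, 2↦1, 3↦6, 4↦5, 5↦6, 6↦3]  zeros at y ∈ ∅
  x = 1: [0↦6, 1↦5, 2↦5, 3↦0, 4↦5, 5↦0, 6↦0]  zeros at y ∈ {3, 5, 6}
  x = 2: [0↦1, 1↦2, 2↦6, 3↦0, 4↦6, 5↦4, 6↦2]  zeros at y ∈ {3}
  x = 3: [0↦5, 1↦3, 2↦6, 3↦1, 4↦3, 5↦6, 6↦4]  zeros at y ∈ ∅
  x = 4: [0↦6, 1↦3, 2↦0, 3↦5, 4↦5, 5↦1, 6↦1]  zeros at y ∈ {2}
  x = 5: [0↦6, 1↦4, 2↦4, 3↦0, 4↦0, 5↦5, 6↦2]  zeros at y ∈ {3, 4}
  x = 6: [0↦0, 1↦1, 2↦6, 3↦2, 4↦4, 5↦6, 6↦2]  zeros at y ∈ {0}
Collecting zeros: affine points = {(1, 3), (1, 5), (1, 6), (2, 3), (4, 2), (5, 3), (5, 4), (6, 0)}.
Total count |C(F_7)_aff| = 8.


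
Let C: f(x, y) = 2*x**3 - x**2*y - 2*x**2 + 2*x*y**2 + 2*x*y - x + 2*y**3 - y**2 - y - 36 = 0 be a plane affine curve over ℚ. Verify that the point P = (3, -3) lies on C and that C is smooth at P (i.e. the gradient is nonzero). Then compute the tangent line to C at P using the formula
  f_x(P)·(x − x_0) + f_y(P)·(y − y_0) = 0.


Tangent line at P: 71*x + 20*y - 153 = 0.

Step 1: f(3, -3) = 0, so P lies on C.
Step 2: partial derivatives
  f_x(x, y) = 6*x**2 - 2*x*y - 4*x + 2*y**2 + 2*y - 1, f_y(x, y) = -x**2 + 4*x*y + 2*x + 6*y**2 - 2*y - 1.
  f_x(P) = 71, f_y(P) = 20 (gradient nonzero, so P is smooth).
Step 3: tangent line at P: 71·(x − 3) + 20·(y − -3) = 0.
Expanding: 71*x + 20*y - 153 = 0.


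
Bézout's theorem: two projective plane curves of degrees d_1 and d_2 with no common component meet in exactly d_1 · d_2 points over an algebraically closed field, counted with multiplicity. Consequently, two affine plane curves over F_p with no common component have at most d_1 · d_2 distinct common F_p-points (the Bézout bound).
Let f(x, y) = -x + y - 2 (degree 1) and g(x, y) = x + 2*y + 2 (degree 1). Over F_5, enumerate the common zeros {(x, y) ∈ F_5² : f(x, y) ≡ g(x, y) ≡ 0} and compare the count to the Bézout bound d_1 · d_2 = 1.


Common zeros: {(3, 0)}; count = 1; Bézout bound = 1.

deg(f) = 1, deg(g) = 1, so Bézout bound = 1.
Scan x ∈ F_5. For each x, list the y ∈ F_5 with f(x, y) ≡ 0 and those with g(x, y) ≡ 0 (mod 5); the common zeros in that column are the intersection.
  x = 0: f ≡ 0 at y ∈ {2}; g ≡ 0 at y ∈ {4}; common: ∅.
  x = 1: f ≡ 0 at y ∈ {3}; g ≡ 0 at y ∈ {1}; common: ∅.
  x = 2: f ≡ 0 at y ∈ {4}; g ≡ 0 at y ∈ {3}; common: ∅.
  x = 3: f ≡ 0 at y ∈ {0}; g ≡ 0 at y ∈ {0}; common: {0}.
  x = 4: f ≡ 0 at y ∈ {1}; g ≡ 0 at y ∈ {2}; common: ∅.
Collecting: common zeros = {(3, 0)}, so the count is 1.
Comparison with the Bézout bound: 1 ≤ 1 = deg(f)·deg(g), as expected for curves with no common component (the bound is attained).


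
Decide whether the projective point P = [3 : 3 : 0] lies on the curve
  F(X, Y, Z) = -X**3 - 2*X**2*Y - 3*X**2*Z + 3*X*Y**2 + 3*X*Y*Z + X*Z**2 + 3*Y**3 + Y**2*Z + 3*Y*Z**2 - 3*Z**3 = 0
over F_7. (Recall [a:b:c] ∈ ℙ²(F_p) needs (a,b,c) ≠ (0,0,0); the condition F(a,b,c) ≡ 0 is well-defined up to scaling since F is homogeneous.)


F(3,3,0) ≡ 4 (mod 7); P is NOT on the curve.

Evaluate F(3, 3, 0) term-by-term (mod 7).
  -X**3 ↦ -1·27·1·1 = -27
  -2*X**2*Y ↦ -2·9·3·1 = -54
  -3*X**2*Z ↦ -3·9·1·0 = 0
  3*X*Y**2 ↦ 3·3·9·1 = 81
  3*X*Y*Z ↦ 3·3·3·0 = 0
  X*Z**2 ↦ 1·3·1·0 = 0
  3*Y**3 ↦ 3·1·27·1 = 81
  Y**2*Z ↦ 1·1·9·0 = 0
  3*Y*Z**2 ↦ 3·1·3·0 = 0
  -3*Z**3 ↦ -3·1·1·0 = 0
Sum: F(3, 3, 0) = (-27) + (-54) + (0) + (81) + (0) + (0) + (81) + (0) + (0) + (0) = 81.
Reducing mod 7: 81 ≡ 4 (mod 7).
Since F(a, b, c) ≡ 4 ≠ 0 (mod 7), P does NOT lie on the curve.


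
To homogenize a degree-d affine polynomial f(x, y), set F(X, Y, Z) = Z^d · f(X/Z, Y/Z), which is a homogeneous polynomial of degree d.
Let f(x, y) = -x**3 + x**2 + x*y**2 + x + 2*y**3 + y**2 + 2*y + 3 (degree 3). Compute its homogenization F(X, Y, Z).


F(X, Y, Z) = -X**3 + X**2*Z + X*Y**2 + X*Z**2 + 2*Y**3 + Y**2*Z + 2*Y*Z**2 + 3*Z**3

deg(f) = 3.
Substitute x = X/Z, y = Y/Z into f, then multiply by Z^3.
  monomial -1·x^3·y^0 ↦ -1·X^3·Y^0·Z^0.
  monomial 1·x^2·y^0 ↦ 1·X^2·Y^0·Z^1.
  monomial 1·x^1·y^2 ↦ 1·X^1·Y^2·Z^0.
  monomial 1·x^1·y^0 ↦ 1·X^1·Y^0·Z^2.
  monomial 2·x^0·y^3 ↦ 2·X^0·Y^3·Z^0.
  monomial 1·x^0·y^2 ↦ 1·X^0·Y^2·Z^1.
  monomial 2·x^0·y^1 ↦ 2·X^0·Y^1·Z^2.
  monomial 3·x^0·y^0 ↦ 3·X^0·Y^0·Z^3.
Collecting: F(X, Y, Z) = -X**3 + X**2*Z + X*Y**2 + X*Z**2 + 2*Y**3 + Y**2*Z + 2*Y*Z**2 + 3*Z**3.


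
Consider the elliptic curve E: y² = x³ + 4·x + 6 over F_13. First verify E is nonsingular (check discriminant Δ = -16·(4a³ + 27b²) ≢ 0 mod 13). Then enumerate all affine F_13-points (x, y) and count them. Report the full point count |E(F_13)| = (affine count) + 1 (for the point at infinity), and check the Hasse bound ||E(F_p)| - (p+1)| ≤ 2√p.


Affine points = {(2, 3), (2, 10), (6, 5), (6, 8), (7, 0), (8, 2), (8, 11), (9, 2), (9, 11), (11, 4), (11, 9), (12, 1), (12, 12)}; affine count = 13; |E(F_13)| = 14.

Discriminant check: Δ ∝ 4a³ + 27b² = 4·4³ + 27·6² = 4·64 + 27·36 ≡ 6 (mod 13). Nonzero ⇒ E is nonsingular.
For each x ∈ F_13, compute rhs = x³ + 4·x + 6 mod 13, then count y ∈ F_13 with y² ≡ rhs.
  x = 0: rhs = 6, matching y values: none (0 points).
  x = 1: rhs = 11, matching y values: none (0 points).
  x = 2: rhs = 9, matching y values: 3, 10 (2 points).
  x = 3: rhs = 6, matching y values: none (0 points).
  x = 4: rhs = 8, matching y values: none (0 points).
  x = 5: rhs = 8, matching y values: none (0 points).
  x = 6: rhs = 12, matching y values: 5, 8 (2 points).
  x = 7: rhs = 0, matching y values: 0 (1 points).
  x = 8: rhs = 4, matching y values: 2, 11 (2 points).
  x = 9: rhs = 4, matching y values: 2, 11 (2 points).
  x = 10: rhs = 6, matching y values: none (0 points).
  x = 11: rhs = 3, matching y values: 4, 9 (2 points).
  x = 12: rhs = 1, matching y values: 1, 12 (2 points).
Total affine count: 13.
Full point count |E(F_13)| = 13 + 1 = 14.
Hasse bound: |14 − (13+1)| = |0| = 0 ≤ 2√13 ≈ 7.2111 ✓.
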